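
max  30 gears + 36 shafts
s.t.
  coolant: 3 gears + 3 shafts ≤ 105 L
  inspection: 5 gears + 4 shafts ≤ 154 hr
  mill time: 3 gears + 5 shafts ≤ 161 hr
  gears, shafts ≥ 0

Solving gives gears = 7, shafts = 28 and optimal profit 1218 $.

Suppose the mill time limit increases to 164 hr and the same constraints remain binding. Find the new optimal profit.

1227

Binding: coolant and mill time. Non-binding: inspection (7 unused).
By complementary slackness, y = 0 for the non-binding constraint.
The binding rows give the dual system: 3·y_coolant + 3·y_mill time = 30 and 3·y_coolant + 5·y_mill time = 36.
This yields shadow prices y_coolant = 7, y_mill time = 3.
Δz = y_mill time·Δb = 3 × (3) = 9, so new z* = 1218 + 9 = 1227.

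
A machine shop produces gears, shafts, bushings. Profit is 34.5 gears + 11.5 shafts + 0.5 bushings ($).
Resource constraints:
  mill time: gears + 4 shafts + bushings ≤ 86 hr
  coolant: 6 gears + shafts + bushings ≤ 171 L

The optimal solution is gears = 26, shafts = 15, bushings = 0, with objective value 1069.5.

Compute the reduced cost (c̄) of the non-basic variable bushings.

Both mill time and coolant are binding at x*.
Dual feasibility on the basic columns requires 1·y_mill time + 6·y_coolant = 34.5, 4·y_mill time + 1·y_coolant = 11.5.
Solving: y_mill time = 1.5, y_coolant = 5.5.
Reduced cost of bushings: c₃ − yᵀa₃ = 0.5 − (1.5·1 + 5.5·1) = 0.5 − 7 = -6.5.

-6.5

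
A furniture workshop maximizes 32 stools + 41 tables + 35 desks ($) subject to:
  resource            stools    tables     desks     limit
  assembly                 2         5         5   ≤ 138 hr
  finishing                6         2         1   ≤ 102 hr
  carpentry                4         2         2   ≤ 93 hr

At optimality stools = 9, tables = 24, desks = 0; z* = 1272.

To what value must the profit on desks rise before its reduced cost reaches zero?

Binding: assembly and finishing. Non-binding: carpentry (9 unused).
By complementary slackness, y = 0 for the non-binding constraint.
The binding rows give the dual system: 2·y_assembly + 6·y_finishing = 32 and 5·y_assembly + 2·y_finishing = 41.
Solving: y_assembly = 7, y_finishing = 3.
desks enters the basis when its profit ≥ yᵀa₃ = 7·5 + 3·1 = 38.

38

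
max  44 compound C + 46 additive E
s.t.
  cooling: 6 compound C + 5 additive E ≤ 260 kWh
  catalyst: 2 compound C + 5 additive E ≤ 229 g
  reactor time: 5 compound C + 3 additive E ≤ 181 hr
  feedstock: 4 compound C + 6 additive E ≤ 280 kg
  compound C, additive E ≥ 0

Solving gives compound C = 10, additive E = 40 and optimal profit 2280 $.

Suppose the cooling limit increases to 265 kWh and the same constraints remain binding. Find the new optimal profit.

2305

At the optimum: cooling uses 260 of 260 (binding); catalyst uses 220 of 229 (slack = 9); reactor time uses 170 of 181 (slack = 11); feedstock uses 280 of 280 (binding).
Since catalyst, reactor time are not tight, their duals are 0.
Dual feasibility on the basic columns requires 6·y_cooling + 4·y_feedstock = 44, 5·y_cooling + 6·y_feedstock = 46.
This yields shadow prices y_cooling = 5, y_feedstock = 3.5.
Δz = y_cooling·Δb = 5 × (5) = 25, so new z* = 2280 + 25 = 2305.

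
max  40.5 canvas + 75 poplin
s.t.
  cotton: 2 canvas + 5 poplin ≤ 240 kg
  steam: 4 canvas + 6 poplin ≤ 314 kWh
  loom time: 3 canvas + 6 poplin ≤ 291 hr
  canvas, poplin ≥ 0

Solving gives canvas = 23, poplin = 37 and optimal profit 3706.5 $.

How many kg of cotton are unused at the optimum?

9

cotton used = 2·23 + 5·37 = 231; slack = 240 − 231 = 9.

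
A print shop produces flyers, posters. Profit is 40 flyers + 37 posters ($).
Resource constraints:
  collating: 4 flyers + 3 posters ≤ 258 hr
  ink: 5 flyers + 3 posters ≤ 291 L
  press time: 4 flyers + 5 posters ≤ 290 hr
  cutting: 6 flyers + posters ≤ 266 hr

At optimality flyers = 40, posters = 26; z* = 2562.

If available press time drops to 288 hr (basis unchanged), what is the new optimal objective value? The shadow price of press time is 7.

2548

Δb = -2, so new z* = 2562 + (7)·(-2) = 2562 − 14 = 2548.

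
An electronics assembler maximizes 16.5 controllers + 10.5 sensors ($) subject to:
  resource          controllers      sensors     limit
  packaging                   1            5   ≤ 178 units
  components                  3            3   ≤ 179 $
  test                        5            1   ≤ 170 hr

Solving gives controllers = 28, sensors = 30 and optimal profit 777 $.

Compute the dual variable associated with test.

At the optimum: packaging uses 178 of 178 (binding); components uses 174 of 179 (slack = 5); test uses 170 of 170 (binding).
Since components is not tight, its dual is 0.
The binding rows give the dual system: 1·y_packaging + 5·y_test = 16.5 and 5·y_packaging + 1·y_test = 10.5.
This yields shadow prices y_packaging = 1.5, y_test = 3.
Shadow price of test = 3.

3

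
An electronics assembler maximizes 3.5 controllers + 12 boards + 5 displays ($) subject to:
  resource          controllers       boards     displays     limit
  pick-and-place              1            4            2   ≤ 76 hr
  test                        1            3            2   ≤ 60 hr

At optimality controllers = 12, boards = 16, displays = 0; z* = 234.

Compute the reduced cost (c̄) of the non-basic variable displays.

Both pick-and-place and test are binding at x*.
The binding rows give the dual system: 1·y_pick-and-place + 1·y_test = 3.5 and 4·y_pick-and-place + 3·y_test = 12.
Solving: y_pick-and-place = 1.5, y_test = 2.
Reduced cost of displays: c₃ − yᵀa₃ = 5 − (1.5·2 + 2·2) = 5 − 7 = -2.

-2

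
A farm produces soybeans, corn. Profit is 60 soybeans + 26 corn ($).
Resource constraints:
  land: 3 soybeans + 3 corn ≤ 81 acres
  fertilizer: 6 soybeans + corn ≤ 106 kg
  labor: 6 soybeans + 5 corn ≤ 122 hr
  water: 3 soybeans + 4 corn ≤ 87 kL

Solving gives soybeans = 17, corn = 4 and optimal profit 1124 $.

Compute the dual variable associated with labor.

At the optimum: land uses 63 of 81 (slack = 18); fertilizer uses 106 of 106 (binding); labor uses 122 of 122 (binding); water uses 67 of 87 (slack = 20).
Slack constraints have shadow price 0 (complementary slackness).
Dual feasibility on the basic columns requires 6·y_fertilizer + 6·y_labor = 60, 1·y_fertilizer + 5·y_labor = 26.
This yields shadow prices y_fertilizer = 6, y_labor = 4.
Shadow price of labor = 4.

4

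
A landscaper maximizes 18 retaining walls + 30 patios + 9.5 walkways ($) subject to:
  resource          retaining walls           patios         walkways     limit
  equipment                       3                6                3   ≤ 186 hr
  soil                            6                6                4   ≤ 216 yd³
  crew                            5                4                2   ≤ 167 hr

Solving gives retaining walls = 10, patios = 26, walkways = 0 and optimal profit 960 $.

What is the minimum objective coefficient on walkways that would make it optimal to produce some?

Check each constraint at x*: equipment 186/186 (tight); soil 216/216 (tight); crew 154/167 (slack 13).
Slack constraints have shadow price 0 (complementary slackness).
From A_Bᵀ y = c: 3·y_equipment + 6·y_soil = 18; 6·y_equipment + 6·y_soil = 30.
→ y_equipment = 4 and y_soil = 1.
walkways enters the basis when its profit ≥ yᵀa₃ = 4·3 + 1·4 = 16.

16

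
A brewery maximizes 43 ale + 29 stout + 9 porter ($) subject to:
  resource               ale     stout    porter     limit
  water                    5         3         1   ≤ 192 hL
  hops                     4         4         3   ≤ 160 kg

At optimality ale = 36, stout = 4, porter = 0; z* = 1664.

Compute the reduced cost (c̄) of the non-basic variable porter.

Check each constraint at x*: water 192/192 (tight); hops 160/160 (tight).
Dual feasibility on the basic columns requires 5·y_water + 4·y_hops = 43, 3·y_water + 4·y_hops = 29.
This yields shadow prices y_water = 7, y_hops = 2.
Reduced cost of porter: c₃ − yᵀa₃ = 9 − (7·1 + 2·3) = 9 − 13 = -4.

-4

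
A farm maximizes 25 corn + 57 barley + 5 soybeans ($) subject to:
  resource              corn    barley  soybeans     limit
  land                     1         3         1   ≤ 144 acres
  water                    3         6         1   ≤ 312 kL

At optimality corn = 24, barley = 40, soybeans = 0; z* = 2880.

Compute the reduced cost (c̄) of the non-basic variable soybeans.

At the optimum: land uses 144 of 144 (binding); water uses 312 of 312 (binding).
Dual feasibility on the basic columns requires 1·y_land + 3·y_water = 25, 3·y_land + 6·y_water = 57.
This yields shadow prices y_land = 7, y_water = 6.
Reduced cost of soybeans: c₃ − yᵀa₃ = 5 − (7·1 + 6·1) = 5 − 13 = -8.

-8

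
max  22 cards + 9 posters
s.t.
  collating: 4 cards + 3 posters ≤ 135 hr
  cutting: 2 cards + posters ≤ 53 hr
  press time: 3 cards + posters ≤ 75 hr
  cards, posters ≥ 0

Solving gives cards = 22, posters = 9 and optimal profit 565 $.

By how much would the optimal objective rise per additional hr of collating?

0

At the optimum: collating uses 115 of 135 (slack = 20); cutting uses 53 of 53 (binding); press time uses 75 of 75 (binding).
Since collating is not tight, its dual is 0.
The binding rows give the dual system: 2·y_cutting + 3·y_press time = 22 and 1·y_cutting + 1·y_press time = 9.
This yields shadow prices y_cutting = 5, y_press time = 4.
Shadow price of collating = 0.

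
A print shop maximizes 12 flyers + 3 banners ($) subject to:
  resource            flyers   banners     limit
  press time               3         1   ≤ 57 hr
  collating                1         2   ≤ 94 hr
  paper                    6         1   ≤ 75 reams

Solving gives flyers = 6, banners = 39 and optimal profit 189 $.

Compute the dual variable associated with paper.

At the optimum: press time uses 57 of 57 (binding); collating uses 84 of 94 (slack = 10); paper uses 75 of 75 (binding).
Slack constraints have shadow price 0 (complementary slackness).
From A_Bᵀ y = c: 3·y_press time + 6·y_paper = 12; 1·y_press time + 1·y_paper = 3.
Solving: y_press time = 2, y_paper = 1.
Shadow price of paper = 1.

1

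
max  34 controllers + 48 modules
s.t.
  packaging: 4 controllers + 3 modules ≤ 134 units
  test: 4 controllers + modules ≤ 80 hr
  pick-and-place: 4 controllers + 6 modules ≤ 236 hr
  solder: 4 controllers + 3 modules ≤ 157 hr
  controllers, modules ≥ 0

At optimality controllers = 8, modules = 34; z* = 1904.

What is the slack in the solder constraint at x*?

solder used = 4·8 + 3·34 = 134; slack = 157 − 134 = 23.

23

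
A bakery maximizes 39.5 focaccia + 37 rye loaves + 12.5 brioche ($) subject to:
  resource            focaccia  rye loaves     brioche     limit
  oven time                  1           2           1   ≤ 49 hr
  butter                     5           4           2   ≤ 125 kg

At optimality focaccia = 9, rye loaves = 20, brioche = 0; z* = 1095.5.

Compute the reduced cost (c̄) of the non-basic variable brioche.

Both oven time and butter are binding at x*.
From A_Bᵀ y = c: 1·y_oven time + 5·y_butter = 39.5; 2·y_oven time + 4·y_butter = 37.
This yields shadow prices y_oven time = 4.5, y_butter = 7.
Reduced cost of brioche: c₃ − yᵀa₃ = 12.5 − (4.5·1 + 7·2) = 12.5 − 18.5 = -6.

-6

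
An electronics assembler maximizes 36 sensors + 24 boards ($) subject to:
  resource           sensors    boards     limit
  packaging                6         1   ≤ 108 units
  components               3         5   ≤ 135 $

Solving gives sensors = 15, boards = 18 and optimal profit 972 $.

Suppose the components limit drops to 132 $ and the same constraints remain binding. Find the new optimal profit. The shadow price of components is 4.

960

Δb = -3, so new z* = 972 + (4)·(-3) = 972 − 12 = 960.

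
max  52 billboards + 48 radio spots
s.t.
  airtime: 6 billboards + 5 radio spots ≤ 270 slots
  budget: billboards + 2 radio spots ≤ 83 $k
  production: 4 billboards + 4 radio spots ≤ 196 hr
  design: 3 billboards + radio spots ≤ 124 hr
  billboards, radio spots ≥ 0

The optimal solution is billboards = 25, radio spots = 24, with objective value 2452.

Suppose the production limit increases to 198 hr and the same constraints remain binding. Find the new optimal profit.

2466

At the optimum: airtime uses 270 of 270 (binding); budget uses 73 of 83 (slack = 10); production uses 196 of 196 (binding); design uses 99 of 124 (slack = 25).
Slack constraints have shadow price 0 (complementary slackness).
The binding rows give the dual system: 6·y_airtime + 4·y_production = 52 and 5·y_airtime + 4·y_production = 48.
Solving: y_airtime = 4, y_production = 7.
Δz = y_production·Δb = 7 × (2) = 14, so new z* = 2452 + 14 = 2466.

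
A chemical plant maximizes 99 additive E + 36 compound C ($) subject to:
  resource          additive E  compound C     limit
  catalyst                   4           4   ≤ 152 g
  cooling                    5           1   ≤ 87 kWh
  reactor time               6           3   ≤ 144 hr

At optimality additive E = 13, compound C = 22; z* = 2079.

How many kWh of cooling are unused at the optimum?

cooling used = 5·13 + 1·22 = 87; slack = 87 − 87 = 0.

0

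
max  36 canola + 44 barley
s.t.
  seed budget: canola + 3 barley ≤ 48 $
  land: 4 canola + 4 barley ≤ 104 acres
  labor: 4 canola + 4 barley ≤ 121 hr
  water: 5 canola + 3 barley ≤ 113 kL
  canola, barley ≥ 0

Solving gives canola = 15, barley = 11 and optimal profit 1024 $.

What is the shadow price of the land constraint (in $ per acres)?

Check each constraint at x*: seed budget 48/48 (tight); land 104/104 (tight); labor 104/121 (slack 17); water 108/113 (slack 5).
Slack constraints have shadow price 0 (complementary slackness).
From A_Bᵀ y = c: 1·y_seed budget + 4·y_land = 36; 3·y_seed budget + 4·y_land = 44.
Solving: y_seed budget = 4, y_land = 8.
Shadow price of land = 8.

8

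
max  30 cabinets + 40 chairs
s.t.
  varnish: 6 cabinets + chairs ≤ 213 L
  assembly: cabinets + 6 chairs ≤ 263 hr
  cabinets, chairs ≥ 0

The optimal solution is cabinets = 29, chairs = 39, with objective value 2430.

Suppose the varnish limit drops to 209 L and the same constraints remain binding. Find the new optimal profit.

At the optimum: varnish uses 213 of 213 (binding); assembly uses 263 of 263 (binding).
The binding rows give the dual system: 6·y_varnish + 1·y_assembly = 30 and 1·y_varnish + 6·y_assembly = 40.
Solving: y_varnish = 4, y_assembly = 6.
Δz = y_varnish·Δb = 4 × (-4) = -16, so new z* = 2430 − 16 = 2414.

2414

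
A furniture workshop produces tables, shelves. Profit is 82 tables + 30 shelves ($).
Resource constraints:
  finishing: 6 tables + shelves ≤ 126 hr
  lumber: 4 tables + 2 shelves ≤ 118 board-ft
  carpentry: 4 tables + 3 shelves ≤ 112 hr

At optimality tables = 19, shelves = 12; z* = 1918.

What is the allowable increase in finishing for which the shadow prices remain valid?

Binding constraints: finishing, carpentry. The basis is B = [[6,1],[4,3]] with det 14.
Per unit increase in finishing, x* moves by d = (0.2143, -0.2857).
The basis stays optimal until shelves reaches 0; allowable increase = 42 hr.

42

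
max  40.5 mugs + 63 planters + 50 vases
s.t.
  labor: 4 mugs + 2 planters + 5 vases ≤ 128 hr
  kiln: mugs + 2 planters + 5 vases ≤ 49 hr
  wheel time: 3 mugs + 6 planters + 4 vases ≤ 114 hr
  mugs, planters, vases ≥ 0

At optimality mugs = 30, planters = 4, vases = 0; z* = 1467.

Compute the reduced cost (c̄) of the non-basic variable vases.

Check each constraint at x*: labor 128/128 (tight); kiln 38/49 (slack 11); wheel time 114/114 (tight).
By complementary slackness, y = 0 for the non-binding constraint.
From A_Bᵀ y = c: 4·y_labor + 3·y_wheel time = 40.5; 2·y_labor + 6·y_wheel time = 63.
→ y_labor = 3 and y_wheel time = 9.5.
Reduced cost of vases: c₃ − yᵀa₃ = 50 − (3·5 + 9.5·4) = 50 − 53 = -3.

-3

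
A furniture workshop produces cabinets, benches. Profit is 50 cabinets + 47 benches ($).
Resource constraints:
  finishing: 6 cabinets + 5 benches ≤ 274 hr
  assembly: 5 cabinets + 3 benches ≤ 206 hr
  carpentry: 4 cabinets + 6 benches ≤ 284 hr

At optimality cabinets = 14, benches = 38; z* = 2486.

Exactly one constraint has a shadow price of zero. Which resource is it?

finishing: 274/274 (binding)
assembly: 184/206 (slack 22)
carpentry: 284/284 (binding)
By complementary slackness, a constraint with positive slack has shadow price 0 → assembly.

assembly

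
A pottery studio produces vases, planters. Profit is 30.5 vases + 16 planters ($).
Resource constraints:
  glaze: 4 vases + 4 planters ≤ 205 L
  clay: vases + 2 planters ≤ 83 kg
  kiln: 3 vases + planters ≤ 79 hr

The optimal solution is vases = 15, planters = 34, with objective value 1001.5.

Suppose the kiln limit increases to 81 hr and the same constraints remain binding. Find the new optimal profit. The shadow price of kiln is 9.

Δb = 2, so new z* = 1001.5 + (9)·(2) = 1001.5 + 18 = 1019.5.

1019.5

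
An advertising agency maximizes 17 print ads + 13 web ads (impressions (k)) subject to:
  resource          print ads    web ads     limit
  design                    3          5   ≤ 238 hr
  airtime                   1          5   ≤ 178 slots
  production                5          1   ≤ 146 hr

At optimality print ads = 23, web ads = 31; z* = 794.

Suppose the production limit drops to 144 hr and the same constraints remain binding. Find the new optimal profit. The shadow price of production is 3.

Δb = -2, so new z* = 794 + (3)·(-2) = 794 − 6 = 788.

788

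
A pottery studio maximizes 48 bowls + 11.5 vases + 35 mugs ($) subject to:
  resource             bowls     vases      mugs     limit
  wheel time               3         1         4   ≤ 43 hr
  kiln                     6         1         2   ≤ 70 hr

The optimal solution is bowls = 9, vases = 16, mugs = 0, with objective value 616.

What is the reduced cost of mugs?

Both wheel time and kiln are binding at x*.
Dual feasibility on the basic columns requires 3·y_wheel time + 6·y_kiln = 48, 1·y_wheel time + 1·y_kiln = 11.5.
This yields shadow prices y_wheel time = 7, y_kiln = 4.5.
Reduced cost of mugs: c₃ − yᵀa₃ = 35 − (7·4 + 4.5·2) = 35 − 37 = -2.

-2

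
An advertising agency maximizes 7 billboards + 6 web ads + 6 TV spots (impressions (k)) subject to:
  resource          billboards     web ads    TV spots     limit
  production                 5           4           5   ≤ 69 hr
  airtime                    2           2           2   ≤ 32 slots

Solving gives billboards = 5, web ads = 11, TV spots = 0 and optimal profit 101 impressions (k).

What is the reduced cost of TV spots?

-1

Check each constraint at x*: production 69/69 (tight); airtime 32/32 (tight).
From A_Bᵀ y = c: 5·y_production + 2·y_airtime = 7; 4·y_production + 2·y_airtime = 6.
Solving: y_production = 1, y_airtime = 1.
Reduced cost of TV spots: c₃ − yᵀa₃ = 6 − (1·5 + 1·2) = 6 − 7 = -1.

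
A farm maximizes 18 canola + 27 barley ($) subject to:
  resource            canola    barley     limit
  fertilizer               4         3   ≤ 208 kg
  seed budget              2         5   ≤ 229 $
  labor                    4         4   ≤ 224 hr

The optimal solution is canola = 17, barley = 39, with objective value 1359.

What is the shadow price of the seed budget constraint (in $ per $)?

3

At the optimum: fertilizer uses 185 of 208 (slack = 23); seed budget uses 229 of 229 (binding); labor uses 224 of 224 (binding).
Since fertilizer is not tight, its dual is 0.
The binding rows give the dual system: 2·y_seed budget + 4·y_labor = 18 and 5·y_seed budget + 4·y_labor = 27.
→ y_seed budget = 3 and y_labor = 3.
Shadow price of seed budget = 3.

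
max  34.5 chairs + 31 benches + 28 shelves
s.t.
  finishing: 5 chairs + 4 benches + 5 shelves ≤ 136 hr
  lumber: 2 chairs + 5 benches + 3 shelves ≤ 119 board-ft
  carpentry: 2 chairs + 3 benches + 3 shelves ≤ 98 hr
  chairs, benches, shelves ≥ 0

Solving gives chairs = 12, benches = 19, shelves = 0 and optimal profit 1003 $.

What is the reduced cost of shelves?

Binding: finishing and lumber. Non-binding: carpentry (17 unused).
Since carpentry is not tight, its dual is 0.
Dual feasibility on the basic columns requires 5·y_finishing + 2·y_lumber = 34.5, 4·y_finishing + 5·y_lumber = 31.
→ y_finishing = 6.5 and y_lumber = 1.
Reduced cost of shelves: c₃ − yᵀa₃ = 28 − (6.5·5 + 1·3) = 28 − 35.5 = -7.5.

-7.5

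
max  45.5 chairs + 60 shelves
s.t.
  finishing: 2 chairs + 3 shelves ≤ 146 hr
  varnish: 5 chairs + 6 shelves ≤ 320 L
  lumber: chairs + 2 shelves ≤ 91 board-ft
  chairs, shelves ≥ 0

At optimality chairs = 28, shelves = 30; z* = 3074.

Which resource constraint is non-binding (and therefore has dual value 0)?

lumber

finishing: 146/146 (binding)
varnish: 320/320 (binding)
lumber: 88/91 (slack 3)
By complementary slackness, a constraint with positive slack has shadow price 0 → lumber.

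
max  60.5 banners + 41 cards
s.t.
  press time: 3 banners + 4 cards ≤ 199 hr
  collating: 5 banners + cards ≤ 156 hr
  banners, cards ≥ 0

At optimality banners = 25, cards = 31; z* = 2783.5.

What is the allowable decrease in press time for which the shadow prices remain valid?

Binding constraints: press time, collating. The basis is B = [[3,4],[5,1]] with det -17.
Per unit decrease in press time, x* moves by d = (0.0588, -0.2941).
The basis stays optimal until cards reaches 0; allowable decrease = 105.4 hr.

105.4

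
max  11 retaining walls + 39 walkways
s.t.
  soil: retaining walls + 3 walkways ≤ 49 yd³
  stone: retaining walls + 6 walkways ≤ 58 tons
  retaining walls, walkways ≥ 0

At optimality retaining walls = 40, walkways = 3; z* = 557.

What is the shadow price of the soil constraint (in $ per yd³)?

9

At the optimum: soil uses 49 of 49 (binding); stone uses 58 of 58 (binding).
Dual feasibility on the basic columns requires 1·y_soil + 1·y_stone = 11, 3·y_soil + 6·y_stone = 39.
This yields shadow prices y_soil = 9, y_stone = 2.
Shadow price of soil = 9.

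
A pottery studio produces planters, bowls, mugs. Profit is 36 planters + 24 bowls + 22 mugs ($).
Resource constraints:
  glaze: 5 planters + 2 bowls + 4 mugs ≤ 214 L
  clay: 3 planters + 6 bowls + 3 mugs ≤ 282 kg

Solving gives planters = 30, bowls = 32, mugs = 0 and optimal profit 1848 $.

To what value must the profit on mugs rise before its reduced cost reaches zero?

30

Check each constraint at x*: glaze 214/214 (tight); clay 282/282 (tight).
Dual feasibility on the basic columns requires 5·y_glaze + 3·y_clay = 36, 2·y_glaze + 6·y_clay = 24.
Solving: y_glaze = 6, y_clay = 2.
mugs enters the basis when its profit ≥ yᵀa₃ = 6·4 + 2·3 = 30.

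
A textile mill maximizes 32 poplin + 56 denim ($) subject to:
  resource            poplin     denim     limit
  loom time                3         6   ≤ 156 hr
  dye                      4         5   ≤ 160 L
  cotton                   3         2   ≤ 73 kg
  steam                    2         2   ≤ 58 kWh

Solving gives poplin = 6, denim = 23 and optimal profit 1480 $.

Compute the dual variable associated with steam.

4

Check each constraint at x*: loom time 156/156 (tight); dye 139/160 (slack 21); cotton 64/73 (slack 9); steam 58/58 (tight).
Since dye, cotton are not tight, their duals are 0.
The binding rows give the dual system: 3·y_loom time + 2·y_steam = 32 and 6·y_loom time + 2·y_steam = 56.
This yields shadow prices y_loom time = 8, y_steam = 4.
Shadow price of steam = 4.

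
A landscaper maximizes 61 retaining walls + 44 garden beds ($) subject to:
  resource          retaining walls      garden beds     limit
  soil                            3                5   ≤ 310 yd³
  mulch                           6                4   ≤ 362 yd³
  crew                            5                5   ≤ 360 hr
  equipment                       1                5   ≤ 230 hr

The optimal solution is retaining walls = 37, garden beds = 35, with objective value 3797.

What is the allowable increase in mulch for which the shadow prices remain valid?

70

Binding constraints: mulch, crew. The basis is B = [[6,4],[5,5]] with det 10.
Per unit increase in mulch, x* moves by d = (0.5, -0.5).
The basis stays optimal until garden beds reaches 0; allowable increase = 70 yd³.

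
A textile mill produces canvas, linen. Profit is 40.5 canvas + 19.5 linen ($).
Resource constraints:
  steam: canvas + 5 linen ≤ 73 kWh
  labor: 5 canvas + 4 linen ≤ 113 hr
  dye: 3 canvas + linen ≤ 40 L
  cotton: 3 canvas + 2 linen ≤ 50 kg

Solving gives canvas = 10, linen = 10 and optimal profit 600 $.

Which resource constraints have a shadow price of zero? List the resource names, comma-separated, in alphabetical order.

steam: 60/73 (slack 13)
labor: 90/113 (slack 23)
dye: 40/40 (binding)
cotton: 50/50 (binding)
By complementary slackness, a constraint with positive slack has shadow price 0 → labor, steam.

labor, steam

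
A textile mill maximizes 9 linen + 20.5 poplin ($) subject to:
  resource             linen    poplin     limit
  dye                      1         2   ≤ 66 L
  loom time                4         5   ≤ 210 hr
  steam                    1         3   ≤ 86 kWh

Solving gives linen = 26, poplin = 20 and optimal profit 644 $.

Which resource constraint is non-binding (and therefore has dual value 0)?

loom time

dye: 66/66 (binding)
loom time: 204/210 (slack 6)
steam: 86/86 (binding)
By complementary slackness, a constraint with positive slack has shadow price 0 → loom time.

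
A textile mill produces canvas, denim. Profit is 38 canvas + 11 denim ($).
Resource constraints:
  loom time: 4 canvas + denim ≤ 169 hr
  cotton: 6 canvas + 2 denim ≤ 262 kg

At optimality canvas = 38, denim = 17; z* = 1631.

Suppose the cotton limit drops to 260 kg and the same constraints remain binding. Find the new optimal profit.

1625

Both loom time and cotton are binding at x*.
Dual feasibility on the basic columns requires 4·y_loom time + 6·y_cotton = 38, 1·y_loom time + 2·y_cotton = 11.
→ y_loom time = 5 and y_cotton = 3.
Δz = y_cotton·Δb = 3 × (-2) = -6, so new z* = 1631 − 6 = 1625.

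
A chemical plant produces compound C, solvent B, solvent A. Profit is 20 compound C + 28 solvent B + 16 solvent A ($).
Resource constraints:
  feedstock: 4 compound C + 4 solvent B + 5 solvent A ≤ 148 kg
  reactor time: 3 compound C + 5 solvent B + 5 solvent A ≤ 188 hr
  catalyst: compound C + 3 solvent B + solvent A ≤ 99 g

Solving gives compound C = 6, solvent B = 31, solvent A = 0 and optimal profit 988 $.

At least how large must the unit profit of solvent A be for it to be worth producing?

24

At the optimum: feedstock uses 148 of 148 (binding); reactor time uses 173 of 188 (slack = 15); catalyst uses 99 of 99 (binding).
By complementary slackness, y = 0 for the non-binding constraint.
The binding rows give the dual system: 4·y_feedstock + 1·y_catalyst = 20 and 4·y_feedstock + 3·y_catalyst = 28.
This yields shadow prices y_feedstock = 4, y_catalyst = 4.
solvent A enters the basis when its profit ≥ yᵀa₃ = 4·5 + 4·1 = 24.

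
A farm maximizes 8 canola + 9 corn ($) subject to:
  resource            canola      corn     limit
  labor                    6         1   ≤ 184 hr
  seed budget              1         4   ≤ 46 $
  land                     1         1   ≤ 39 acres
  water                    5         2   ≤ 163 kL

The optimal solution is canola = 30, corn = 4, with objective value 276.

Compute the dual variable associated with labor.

Check each constraint at x*: labor 184/184 (tight); seed budget 46/46 (tight); land 34/39 (slack 5); water 158/163 (slack 5).
Slack constraints have shadow price 0 (complementary slackness).
From A_Bᵀ y = c: 6·y_labor + 1·y_seed budget = 8; 1·y_labor + 4·y_seed budget = 9.
→ y_labor = 1 and y_seed budget = 2.
Shadow price of labor = 1.

1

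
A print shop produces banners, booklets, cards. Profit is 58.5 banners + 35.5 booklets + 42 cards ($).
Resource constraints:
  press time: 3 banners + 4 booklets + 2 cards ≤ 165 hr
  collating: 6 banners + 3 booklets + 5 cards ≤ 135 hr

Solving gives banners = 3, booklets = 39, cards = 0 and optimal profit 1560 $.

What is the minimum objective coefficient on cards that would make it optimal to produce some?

Both press time and collating are binding at x*.
From A_Bᵀ y = c: 3·y_press time + 6·y_collating = 58.5; 4·y_press time + 3·y_collating = 35.5.
→ y_press time = 2.5 and y_collating = 8.5.
cards enters the basis when its profit ≥ yᵀa₃ = 2.5·2 + 8.5·5 = 47.5.

47.5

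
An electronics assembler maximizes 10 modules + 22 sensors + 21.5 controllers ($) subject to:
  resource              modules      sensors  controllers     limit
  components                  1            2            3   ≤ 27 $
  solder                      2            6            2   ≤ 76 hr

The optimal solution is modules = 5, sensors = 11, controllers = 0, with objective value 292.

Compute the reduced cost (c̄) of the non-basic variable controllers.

-4.5

Both components and solder are binding at x*.
From A_Bᵀ y = c: 1·y_components + 2·y_solder = 10; 2·y_components + 6·y_solder = 22.
→ y_components = 8 and y_solder = 1.
Reduced cost of controllers: c₃ − yᵀa₃ = 21.5 − (8·3 + 1·2) = 21.5 − 26 = -4.5.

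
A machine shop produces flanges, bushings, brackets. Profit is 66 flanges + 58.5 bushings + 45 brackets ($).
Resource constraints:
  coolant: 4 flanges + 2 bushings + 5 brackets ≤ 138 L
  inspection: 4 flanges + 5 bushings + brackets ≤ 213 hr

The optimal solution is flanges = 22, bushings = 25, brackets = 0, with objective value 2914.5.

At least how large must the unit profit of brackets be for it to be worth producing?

At the optimum: coolant uses 138 of 138 (binding); inspection uses 213 of 213 (binding).
Dual feasibility on the basic columns requires 4·y_coolant + 4·y_inspection = 66, 2·y_coolant + 5·y_inspection = 58.5.
→ y_coolant = 8 and y_inspection = 8.5.
brackets enters the basis when its profit ≥ yᵀa₃ = 8·5 + 8.5·1 = 48.5.

48.5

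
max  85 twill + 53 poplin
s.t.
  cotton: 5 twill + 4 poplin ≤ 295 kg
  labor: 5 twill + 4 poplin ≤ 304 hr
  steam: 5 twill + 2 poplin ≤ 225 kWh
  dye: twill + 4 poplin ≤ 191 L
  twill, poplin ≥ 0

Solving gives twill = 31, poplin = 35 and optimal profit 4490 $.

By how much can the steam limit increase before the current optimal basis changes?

Binding constraints: cotton, steam. The basis is B = [[5,4],[5,2]] with det -10.
Per unit increase in steam, x* moves by d = (0.4, -0.5).
The basis stays optimal until poplin reaches 0; allowable increase = 70 kWh.

70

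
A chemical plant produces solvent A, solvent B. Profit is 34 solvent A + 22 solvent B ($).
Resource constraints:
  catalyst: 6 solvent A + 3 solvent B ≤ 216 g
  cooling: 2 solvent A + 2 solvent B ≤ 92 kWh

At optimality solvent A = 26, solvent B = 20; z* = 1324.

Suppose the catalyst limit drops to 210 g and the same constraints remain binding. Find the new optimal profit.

1300

Both catalyst and cooling are binding at x*.
The binding rows give the dual system: 6·y_catalyst + 2·y_cooling = 34 and 3·y_catalyst + 2·y_cooling = 22.
This yields shadow prices y_catalyst = 4, y_cooling = 5.
Δz = y_catalyst·Δb = 4 × (-6) = -24, so new z* = 1324 − 24 = 1300.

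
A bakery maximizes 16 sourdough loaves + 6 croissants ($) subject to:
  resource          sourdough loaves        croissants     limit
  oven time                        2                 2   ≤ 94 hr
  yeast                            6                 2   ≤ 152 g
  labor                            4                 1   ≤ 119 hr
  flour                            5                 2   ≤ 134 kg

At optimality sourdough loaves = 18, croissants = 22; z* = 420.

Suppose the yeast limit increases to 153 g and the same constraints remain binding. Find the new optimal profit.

Binding: yeast and flour. Non-binding: oven time (14 unused), labor (25 unused).
Since oven time, labor are not tight, their duals are 0.
The binding rows give the dual system: 6·y_yeast + 5·y_flour = 16 and 2·y_yeast + 2·y_flour = 6.
Solving: y_yeast = 1, y_flour = 2.
Δz = y_yeast·Δb = 1 × (1) = 1, so new z* = 420 + 1 = 421.

421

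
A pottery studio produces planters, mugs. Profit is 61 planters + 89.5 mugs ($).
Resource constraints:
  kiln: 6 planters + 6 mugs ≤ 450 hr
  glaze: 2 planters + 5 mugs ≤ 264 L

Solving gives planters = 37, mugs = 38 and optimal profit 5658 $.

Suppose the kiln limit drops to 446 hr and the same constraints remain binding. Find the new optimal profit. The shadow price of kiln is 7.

Δb = -4, so new z* = 5658 + (7)·(-4) = 5658 − 28 = 5630.

5630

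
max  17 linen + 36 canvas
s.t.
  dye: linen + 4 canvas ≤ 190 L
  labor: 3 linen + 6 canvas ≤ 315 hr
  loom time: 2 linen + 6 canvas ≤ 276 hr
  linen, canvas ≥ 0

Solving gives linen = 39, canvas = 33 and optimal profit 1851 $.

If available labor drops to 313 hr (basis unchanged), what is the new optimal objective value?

1841

Check each constraint at x*: dye 171/190 (slack 19); labor 315/315 (tight); loom time 276/276 (tight).
Since dye is not tight, its dual is 0.
From A_Bᵀ y = c: 3·y_labor + 2·y_loom time = 17; 6·y_labor + 6·y_loom time = 36.
Solving: y_labor = 5, y_loom time = 1.
Δz = y_labor·Δb = 5 × (-2) = -10, so new z* = 1851 − 10 = 1841.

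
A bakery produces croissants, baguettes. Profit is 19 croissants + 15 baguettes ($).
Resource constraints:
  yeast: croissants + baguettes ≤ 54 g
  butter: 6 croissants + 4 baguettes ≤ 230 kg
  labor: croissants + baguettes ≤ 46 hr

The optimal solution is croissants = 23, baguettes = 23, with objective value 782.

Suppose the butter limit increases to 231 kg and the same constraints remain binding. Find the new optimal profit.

784

At the optimum: yeast uses 46 of 54 (slack = 8); butter uses 230 of 230 (binding); labor uses 46 of 46 (binding).
Slack constraints have shadow price 0 (complementary slackness).
From A_Bᵀ y = c: 6·y_butter + 1·y_labor = 19; 4·y_butter + 1·y_labor = 15.
→ y_butter = 2 and y_labor = 7.
Δz = y_butter·Δb = 2 × (1) = 2, so new z* = 782 + 2 = 784.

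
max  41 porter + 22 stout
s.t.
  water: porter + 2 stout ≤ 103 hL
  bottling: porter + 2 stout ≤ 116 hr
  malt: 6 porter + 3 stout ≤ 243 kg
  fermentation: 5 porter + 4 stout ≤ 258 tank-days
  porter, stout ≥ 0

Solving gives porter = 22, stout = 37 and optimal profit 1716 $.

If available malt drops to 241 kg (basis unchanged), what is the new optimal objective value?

1704

Check each constraint at x*: water 96/103 (slack 7); bottling 96/116 (slack 20); malt 243/243 (tight); fermentation 258/258 (tight).
By complementary slackness, y = 0 for the non-binding constraints.
From A_Bᵀ y = c: 6·y_malt + 5·y_fermentation = 41; 3·y_malt + 4·y_fermentation = 22.
Solving: y_malt = 6, y_fermentation = 1.
Δz = y_malt·Δb = 6 × (-2) = -12, so new z* = 1716 − 12 = 1704.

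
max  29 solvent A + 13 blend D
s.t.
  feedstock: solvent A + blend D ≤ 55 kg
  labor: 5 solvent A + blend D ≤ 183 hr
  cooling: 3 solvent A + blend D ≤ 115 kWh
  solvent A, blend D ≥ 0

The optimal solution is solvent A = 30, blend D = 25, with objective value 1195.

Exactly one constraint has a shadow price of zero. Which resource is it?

labor

feedstock: 55/55 (binding)
labor: 175/183 (slack 8)
cooling: 115/115 (binding)
By complementary slackness, a constraint with positive slack has shadow price 0 → labor.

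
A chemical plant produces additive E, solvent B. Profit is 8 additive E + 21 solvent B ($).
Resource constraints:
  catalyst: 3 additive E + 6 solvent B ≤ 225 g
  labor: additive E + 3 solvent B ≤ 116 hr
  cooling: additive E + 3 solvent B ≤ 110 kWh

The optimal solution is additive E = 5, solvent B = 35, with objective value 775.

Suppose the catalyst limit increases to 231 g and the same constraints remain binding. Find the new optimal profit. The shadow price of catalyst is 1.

781

Δb = 6, so new z* = 775 + (1)·(6) = 775 + 6 = 781.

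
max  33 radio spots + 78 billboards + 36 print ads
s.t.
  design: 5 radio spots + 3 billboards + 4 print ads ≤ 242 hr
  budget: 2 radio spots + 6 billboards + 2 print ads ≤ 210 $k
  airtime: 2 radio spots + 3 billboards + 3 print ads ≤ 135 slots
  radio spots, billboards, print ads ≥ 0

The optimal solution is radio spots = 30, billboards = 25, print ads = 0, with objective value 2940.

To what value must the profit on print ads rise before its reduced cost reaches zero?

40

At the optimum: design uses 225 of 242 (slack = 17); budget uses 210 of 210 (binding); airtime uses 135 of 135 (binding).
Since design is not tight, its dual is 0.
Dual feasibility on the basic columns requires 2·y_budget + 2·y_airtime = 33, 6·y_budget + 3·y_airtime = 78.
Solving: y_budget = 9.5, y_airtime = 7.
print ads enters the basis when its profit ≥ yᵀa₃ = 9.5·2 + 7·3 = 40.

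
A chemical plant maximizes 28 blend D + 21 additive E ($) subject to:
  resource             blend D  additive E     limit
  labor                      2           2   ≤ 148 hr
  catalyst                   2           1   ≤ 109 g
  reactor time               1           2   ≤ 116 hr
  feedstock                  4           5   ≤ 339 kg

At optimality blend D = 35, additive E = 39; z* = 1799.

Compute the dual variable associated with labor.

7

Check each constraint at x*: labor 148/148 (tight); catalyst 109/109 (tight); reactor time 113/116 (slack 3); feedstock 335/339 (slack 4).
Slack constraints have shadow price 0 (complementary slackness).
The binding rows give the dual system: 2·y_labor + 2·y_catalyst = 28 and 2·y_labor + 1·y_catalyst = 21.
This yields shadow prices y_labor = 7, y_catalyst = 7.
Shadow price of labor = 7.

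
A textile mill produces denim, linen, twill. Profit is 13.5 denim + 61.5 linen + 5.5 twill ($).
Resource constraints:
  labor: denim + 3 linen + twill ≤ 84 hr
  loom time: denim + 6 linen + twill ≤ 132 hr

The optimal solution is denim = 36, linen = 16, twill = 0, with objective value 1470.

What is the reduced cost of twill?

-8

At the optimum: labor uses 84 of 84 (binding); loom time uses 132 of 132 (binding).
From A_Bᵀ y = c: 1·y_labor + 1·y_loom time = 13.5; 3·y_labor + 6·y_loom time = 61.5.
→ y_labor = 6.5 and y_loom time = 7.
Reduced cost of twill: c₃ − yᵀa₃ = 5.5 − (6.5·1 + 7·1) = 5.5 − 13.5 = -8.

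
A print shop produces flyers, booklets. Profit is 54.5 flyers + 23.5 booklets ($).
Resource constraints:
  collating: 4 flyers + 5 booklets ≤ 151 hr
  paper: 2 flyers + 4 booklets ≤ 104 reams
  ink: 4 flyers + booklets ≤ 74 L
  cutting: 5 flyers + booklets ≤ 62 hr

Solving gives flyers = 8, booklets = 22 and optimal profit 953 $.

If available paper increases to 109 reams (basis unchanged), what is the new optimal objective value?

970.5

Check each constraint at x*: collating 142/151 (slack 9); paper 104/104 (tight); ink 54/74 (slack 20); cutting 62/62 (tight).
Since collating, ink are not tight, their duals are 0.
From A_Bᵀ y = c: 2·y_paper + 5·y_cutting = 54.5; 4·y_paper + 1·y_cutting = 23.5.
This yields shadow prices y_paper = 3.5, y_cutting = 9.5.
Δz = y_paper·Δb = 3.5 × (5) = 17.5, so new z* = 953 + 17.5 = 970.5.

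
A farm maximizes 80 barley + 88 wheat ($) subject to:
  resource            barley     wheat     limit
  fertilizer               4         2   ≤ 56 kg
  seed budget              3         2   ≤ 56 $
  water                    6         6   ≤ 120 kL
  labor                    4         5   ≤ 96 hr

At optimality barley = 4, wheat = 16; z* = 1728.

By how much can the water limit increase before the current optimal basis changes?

Binding constraints: water, labor. The basis is B = [[6,6],[4,5]] with det 6.
Per unit increase in water, x* moves by d = (0.8333, -0.6667).
The basis stays optimal until fertilizer becomes binding; allowable increase = 4 kL.

4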